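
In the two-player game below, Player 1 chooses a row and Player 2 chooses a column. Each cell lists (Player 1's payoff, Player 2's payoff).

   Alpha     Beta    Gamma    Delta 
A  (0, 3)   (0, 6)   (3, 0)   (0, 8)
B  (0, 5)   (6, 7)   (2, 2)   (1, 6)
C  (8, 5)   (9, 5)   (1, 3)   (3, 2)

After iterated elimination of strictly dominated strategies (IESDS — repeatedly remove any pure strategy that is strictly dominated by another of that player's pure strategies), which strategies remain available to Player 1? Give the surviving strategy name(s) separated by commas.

For Player 2, Alpha strictly dominates Gamma on the remaining rows (A: 3>0, B: 5>2, C: 5>3); eliminate Gamma.
Player 1's strategy A is strictly dominated by C (Alpha: 8>0, Beta: 9>0, Delta: 3>0) and is removed.
Player 1's strategy B is strictly dominated by C (Alpha: 8>0, Beta: 9>6, Delta: 3>1) and is removed.
Player 2's strategy Delta is strictly dominated by Alpha (C: 5>2) and is removed.
Among the remaining strategies, none is strictly dominated by another pure strategy of the same player, so the elimination stops.
Surviving strategies — Player 1: {C}; Player 2: {Alpha, Beta}.

C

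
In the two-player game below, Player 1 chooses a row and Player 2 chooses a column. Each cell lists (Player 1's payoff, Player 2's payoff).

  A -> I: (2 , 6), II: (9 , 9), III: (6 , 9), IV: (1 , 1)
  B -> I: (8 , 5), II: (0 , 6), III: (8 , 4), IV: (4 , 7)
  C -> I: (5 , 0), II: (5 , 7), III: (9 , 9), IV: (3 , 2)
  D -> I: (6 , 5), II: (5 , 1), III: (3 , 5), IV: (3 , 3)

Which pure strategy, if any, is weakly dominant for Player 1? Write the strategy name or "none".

none

A fails to dominate B at I (2<8).
B fails to dominate A at II (0<9).
C fails to dominate A at II (5<9).
D fails to dominate A at II (5<9).
No single strategy dominates all the others.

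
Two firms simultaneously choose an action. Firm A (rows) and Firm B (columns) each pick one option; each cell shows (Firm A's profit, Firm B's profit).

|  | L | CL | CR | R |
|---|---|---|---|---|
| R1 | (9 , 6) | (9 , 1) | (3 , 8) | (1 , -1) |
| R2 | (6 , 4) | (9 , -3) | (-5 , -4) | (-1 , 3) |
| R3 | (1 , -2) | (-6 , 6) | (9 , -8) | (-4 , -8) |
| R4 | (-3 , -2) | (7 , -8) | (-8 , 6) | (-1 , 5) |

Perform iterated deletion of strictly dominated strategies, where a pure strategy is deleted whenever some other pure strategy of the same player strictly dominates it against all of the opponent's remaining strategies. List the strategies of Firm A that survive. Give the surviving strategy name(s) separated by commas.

Firm A's strategy R4 is strictly dominated by R1 (L: 9>-3, CL: 9>7, CR: 3>-8, R: 1>-1) and is removed.
For Firm B, L strictly dominates R on the remaining rows (R1: 6>-1, R2: 4>3, R3: -2>-8); eliminate R.
Among the remaining strategies, none is strictly dominated by another pure strategy of the same player, so the elimination stops.
Surviving strategies — Firm A: {R1, R2, R3}; Firm B: {L, CL, CR}.

R1, R2, R3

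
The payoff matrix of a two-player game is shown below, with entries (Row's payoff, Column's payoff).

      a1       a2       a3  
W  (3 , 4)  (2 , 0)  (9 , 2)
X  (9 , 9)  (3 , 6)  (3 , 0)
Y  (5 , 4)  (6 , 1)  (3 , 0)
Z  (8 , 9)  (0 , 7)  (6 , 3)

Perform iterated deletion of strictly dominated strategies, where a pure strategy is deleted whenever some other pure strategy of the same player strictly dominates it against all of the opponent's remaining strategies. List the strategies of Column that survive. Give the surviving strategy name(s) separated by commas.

a1

For Column, a1 strictly dominates a2 on the remaining rows (W: 4>0, X: 9>6, Y: 4>1, Z: 9>7); eliminate a2.
Row's strategy Y is strictly dominated by Z (a1: 8>5, a3: 6>3) and is removed.
Column a3 is eliminated: a1 beats it against every remaining row (W: 4>2, X: 9>0, Z: 9>3).
For Row, X strictly dominates W on the remaining columns (a1: 9>3); eliminate W.
Row Z is eliminated: X beats it against every remaining column (a1: 9>8).
Among the remaining strategies, none is strictly dominated by another pure strategy of the same player, so the elimination stops.
Surviving strategies — Row: {X}; Column: {a1}.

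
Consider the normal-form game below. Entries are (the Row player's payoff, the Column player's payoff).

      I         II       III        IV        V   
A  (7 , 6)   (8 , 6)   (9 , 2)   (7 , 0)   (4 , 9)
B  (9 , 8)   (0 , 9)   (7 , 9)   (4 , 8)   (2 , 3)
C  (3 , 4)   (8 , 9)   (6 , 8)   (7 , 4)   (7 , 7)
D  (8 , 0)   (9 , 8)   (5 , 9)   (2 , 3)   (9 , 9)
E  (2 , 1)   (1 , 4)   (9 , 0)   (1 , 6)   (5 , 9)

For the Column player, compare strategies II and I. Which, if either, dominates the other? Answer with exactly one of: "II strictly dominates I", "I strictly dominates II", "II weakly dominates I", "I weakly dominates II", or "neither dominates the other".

II weakly dominates I

Compare II to I across every action of the Row player: A: 6=6, B: 9>8, C: 9>4, D: 8>0, E: 4>1.
II is at least as good everywhere and strictly better somewhere (tied only at A), so II weakly but not strictly dominates I.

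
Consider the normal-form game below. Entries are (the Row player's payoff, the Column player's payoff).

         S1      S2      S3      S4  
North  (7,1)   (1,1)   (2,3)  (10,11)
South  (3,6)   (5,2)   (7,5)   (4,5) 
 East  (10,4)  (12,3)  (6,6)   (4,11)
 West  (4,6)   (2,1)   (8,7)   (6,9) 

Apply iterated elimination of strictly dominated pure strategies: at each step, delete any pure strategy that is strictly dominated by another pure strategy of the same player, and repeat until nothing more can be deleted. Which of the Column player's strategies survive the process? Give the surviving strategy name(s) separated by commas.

The Column player's strategy S2 is strictly dominated by S3 (North: 3>1, South: 5>2, East: 6>3, West: 7>1) and is removed.
The Row player's strategy South is strictly dominated by West (S1: 4>3, S3: 8>7, S4: 6>4) and is removed.
For the Column player, S3 strictly dominates S1 on the remaining rows (North: 3>1, East: 6>4, West: 7>6); eliminate S1.
The Row player's strategy East is strictly dominated by West (S3: 8>6, S4: 6>4) and is removed.
The Column player's strategy S3 is strictly dominated by S4 (North: 11>3, West: 9>7) and is removed.
The Row player's strategy West is strictly dominated by North (S4: 10>6) and is removed.
Among the remaining strategies, none is strictly dominated by another pure strategy of the same player, so the elimination stops.
Surviving strategies — the Row player: {North}; the Column player: {S4}.

S4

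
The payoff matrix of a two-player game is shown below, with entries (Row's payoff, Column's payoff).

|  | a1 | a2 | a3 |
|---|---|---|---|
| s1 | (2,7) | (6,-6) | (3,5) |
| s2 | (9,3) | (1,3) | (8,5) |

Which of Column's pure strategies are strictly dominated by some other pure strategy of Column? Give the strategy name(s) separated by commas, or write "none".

a2

Nothing dominates a1: a2 at s1 (7>-6); a3 at s1 (7>5).
a3 strictly dominates a2 — s1: 5>-6, s2: 5>3.
a3 is not dominated — it holds its own against a1 at s2 (5>3); a2 at s1 (5>-6).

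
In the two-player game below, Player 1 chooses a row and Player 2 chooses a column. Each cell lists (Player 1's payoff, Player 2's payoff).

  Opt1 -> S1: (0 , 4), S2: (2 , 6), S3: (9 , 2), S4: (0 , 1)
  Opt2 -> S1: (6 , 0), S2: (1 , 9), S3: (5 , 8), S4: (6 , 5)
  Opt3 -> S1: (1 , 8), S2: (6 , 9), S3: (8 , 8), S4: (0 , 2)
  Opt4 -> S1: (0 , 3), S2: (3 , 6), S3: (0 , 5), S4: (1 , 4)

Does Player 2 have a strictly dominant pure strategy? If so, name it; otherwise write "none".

S2 vs S1: Opt1: 6>4, Opt2: 9>0, Opt3: 9>8, Opt4: 6>3.
S2 vs S3: Opt1: 6>2, Opt2: 9>8, Opt3: 9>8, Opt4: 6>5.
S2 vs S4: Opt1: 6>1, Opt2: 9>5, Opt3: 9>2, Opt4: 6>4.
S2 strictly beats every other strategy against every opponent action, so it is strictly dominant.

S2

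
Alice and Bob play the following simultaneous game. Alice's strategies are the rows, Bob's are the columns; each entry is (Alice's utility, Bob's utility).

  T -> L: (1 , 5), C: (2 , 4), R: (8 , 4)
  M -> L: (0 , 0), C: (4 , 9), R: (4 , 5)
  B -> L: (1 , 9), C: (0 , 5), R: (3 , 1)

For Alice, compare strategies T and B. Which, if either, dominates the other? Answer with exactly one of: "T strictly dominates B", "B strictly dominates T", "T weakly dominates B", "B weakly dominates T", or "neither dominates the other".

Compare T to B across each choice by Bob: L: 1=1, C: 2>0, R: 8>3.
T is at least as good everywhere and strictly better somewhere (tied only at L), so T weakly but not strictly dominates B.

T weakly dominates B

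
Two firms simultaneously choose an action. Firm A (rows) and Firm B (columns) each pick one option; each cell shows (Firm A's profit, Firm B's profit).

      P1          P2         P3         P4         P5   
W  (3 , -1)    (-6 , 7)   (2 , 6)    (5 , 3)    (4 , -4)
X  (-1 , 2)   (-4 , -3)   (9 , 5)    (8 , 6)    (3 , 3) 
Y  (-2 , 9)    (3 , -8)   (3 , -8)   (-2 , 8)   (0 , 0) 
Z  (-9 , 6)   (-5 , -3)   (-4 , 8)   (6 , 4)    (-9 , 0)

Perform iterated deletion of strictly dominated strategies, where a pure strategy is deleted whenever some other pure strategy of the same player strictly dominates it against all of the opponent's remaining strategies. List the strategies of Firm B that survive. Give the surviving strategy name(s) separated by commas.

For Firm A, X strictly dominates Z on the remaining columns (P1: -1>-9, P2: -4>-5, P3: 9>-4, P4: 8>6, P5: 3>-9); eliminate Z.
Firm B's strategy P5 is strictly dominated by P4 (W: 3>-4, X: 6>3, Y: 8>0) and is removed.
Among the remaining strategies, none is strictly dominated by another pure strategy of the same player, so the elimination stops.
Surviving strategies — Firm A: {W, X, Y}; Firm B: {P1, P2, P3, P4}.

P1, P2, P3, P4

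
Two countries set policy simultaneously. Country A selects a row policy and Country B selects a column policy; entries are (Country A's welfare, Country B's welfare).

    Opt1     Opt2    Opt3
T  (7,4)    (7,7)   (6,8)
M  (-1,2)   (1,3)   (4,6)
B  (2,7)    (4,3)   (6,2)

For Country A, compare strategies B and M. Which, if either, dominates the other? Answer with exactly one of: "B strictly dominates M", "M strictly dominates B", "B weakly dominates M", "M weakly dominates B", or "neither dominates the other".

B strictly dominates M

Compare B to M across each opponent action: Opt1: 2>-1, Opt2: 4>1, Opt3: 6>4.
Every comparison favours B, so B strictly dominates M.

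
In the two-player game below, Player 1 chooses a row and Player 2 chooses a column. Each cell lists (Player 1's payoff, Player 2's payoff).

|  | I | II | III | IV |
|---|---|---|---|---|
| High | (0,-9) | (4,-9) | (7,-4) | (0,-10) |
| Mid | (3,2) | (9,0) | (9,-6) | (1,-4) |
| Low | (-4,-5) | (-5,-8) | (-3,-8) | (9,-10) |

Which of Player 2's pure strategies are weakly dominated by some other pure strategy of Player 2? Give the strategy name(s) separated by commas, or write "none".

I is not dominated — it holds its own against II at Mid (2>0); III at Mid (2>-6); IV at High (-9>-10).
II: dominated, since I does at least as well everywhere (High: -9=-9, Mid: 2>0, Low: -5>-8).
Nothing dominates III: I at High (-4>-9); II at High (-4>-9); IV at High (-4>-10).
IV is weakly dominated by I (High: -9>-10, Mid: 2>-4, Low: -5>-10).

II, IV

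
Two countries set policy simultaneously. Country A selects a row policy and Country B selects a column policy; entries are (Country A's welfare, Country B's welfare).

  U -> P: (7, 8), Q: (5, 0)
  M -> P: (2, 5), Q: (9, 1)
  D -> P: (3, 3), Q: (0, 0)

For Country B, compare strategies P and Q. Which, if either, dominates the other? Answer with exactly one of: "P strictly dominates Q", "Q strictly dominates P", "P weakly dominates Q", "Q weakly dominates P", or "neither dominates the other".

P strictly dominates Q

Compare P to Q across each choice by Country A: U: 8>0, M: 5>1, D: 3>0.
Every comparison favours P, so P strictly dominates Q.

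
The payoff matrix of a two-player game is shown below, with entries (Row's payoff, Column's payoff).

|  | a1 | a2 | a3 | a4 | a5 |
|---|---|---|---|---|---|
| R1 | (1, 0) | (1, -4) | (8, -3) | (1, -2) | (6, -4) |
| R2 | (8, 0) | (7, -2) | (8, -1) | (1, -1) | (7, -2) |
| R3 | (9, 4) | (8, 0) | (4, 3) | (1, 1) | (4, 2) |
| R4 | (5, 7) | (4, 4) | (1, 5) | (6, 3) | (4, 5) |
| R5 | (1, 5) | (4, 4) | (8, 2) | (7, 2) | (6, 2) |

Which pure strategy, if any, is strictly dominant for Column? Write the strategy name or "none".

a1 vs a2: R1: 0>-4, R2: 0>-2, R3: 4>0, R4: 7>4, R5: 5>4.
a1 vs a3: R1: 0>-3, R2: 0>-1, R3: 4>3, R4: 7>5, R5: 5>2.
a1 vs a4: R1: 0>-2, R2: 0>-1, R3: 4>1, R4: 7>3, R5: 5>2.
a1 vs a5: R1: 0>-4, R2: 0>-2, R3: 4>2, R4: 7>5, R5: 5>2.
a1 strictly beats every other strategy against every opponent action, so it is strictly dominant.

a1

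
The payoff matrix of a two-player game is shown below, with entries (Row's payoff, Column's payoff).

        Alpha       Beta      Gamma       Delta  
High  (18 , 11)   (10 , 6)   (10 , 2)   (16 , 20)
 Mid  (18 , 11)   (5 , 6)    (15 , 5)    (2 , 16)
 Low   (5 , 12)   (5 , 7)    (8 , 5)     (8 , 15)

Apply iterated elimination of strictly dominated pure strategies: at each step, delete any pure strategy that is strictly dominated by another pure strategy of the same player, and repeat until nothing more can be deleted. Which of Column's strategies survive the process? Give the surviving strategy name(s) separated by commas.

Delta

For Row, High strictly dominates Low on the remaining columns (Alpha: 18>5, Beta: 10>5, Gamma: 10>8, Delta: 16>8); eliminate Low.
Column's strategy Alpha is strictly dominated by Delta (High: 20>11, Mid: 16>11) and is removed.
For Column, Delta strictly dominates Beta on the remaining rows (High: 20>6, Mid: 16>6); eliminate Beta.
For Column, Delta strictly dominates Gamma on the remaining rows (High: 20>2, Mid: 16>5); eliminate Gamma.
For Row, High strictly dominates Mid on the remaining columns (Delta: 16>2); eliminate Mid.
Among the remaining strategies, none is strictly dominated by another pure strategy of the same player, so the elimination stops.
Surviving strategies — Row: {High}; Column: {Delta}.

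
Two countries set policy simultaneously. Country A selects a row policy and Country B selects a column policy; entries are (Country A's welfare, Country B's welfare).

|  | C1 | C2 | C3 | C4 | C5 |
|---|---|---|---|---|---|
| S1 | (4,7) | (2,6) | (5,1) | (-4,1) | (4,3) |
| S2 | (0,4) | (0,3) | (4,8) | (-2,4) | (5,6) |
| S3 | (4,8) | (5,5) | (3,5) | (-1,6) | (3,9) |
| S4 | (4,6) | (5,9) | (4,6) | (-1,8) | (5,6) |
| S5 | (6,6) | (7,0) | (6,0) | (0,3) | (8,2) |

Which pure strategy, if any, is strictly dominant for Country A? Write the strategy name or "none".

S5

S5 vs S1: C1: 6>4, C2: 7>2, C3: 6>5, C4: 0>-4, C5: 8>4.
S5 vs S2: C1: 6>0, C2: 7>0, C3: 6>4, C4: 0>-2, C5: 8>5.
S5 vs S3: C1: 6>4, C2: 7>5, C3: 6>3, C4: 0>-1, C5: 8>3.
S5 vs S4: C1: 6>4, C2: 7>5, C3: 6>4, C4: 0>-1, C5: 8>5.
S5 strictly beats every other strategy against every opponent action, so it is strictly dominant.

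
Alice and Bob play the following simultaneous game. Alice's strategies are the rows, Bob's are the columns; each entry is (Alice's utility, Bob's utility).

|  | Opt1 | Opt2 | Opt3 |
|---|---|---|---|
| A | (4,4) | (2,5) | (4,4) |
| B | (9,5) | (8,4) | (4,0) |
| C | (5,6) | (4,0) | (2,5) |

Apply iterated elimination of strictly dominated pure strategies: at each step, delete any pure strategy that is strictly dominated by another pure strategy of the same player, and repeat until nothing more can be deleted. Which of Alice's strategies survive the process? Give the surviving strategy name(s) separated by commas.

Alice's strategy C is strictly dominated by B (Opt1: 9>5, Opt2: 8>4, Opt3: 4>2) and is removed.
For Bob, Opt2 strictly dominates Opt3 on the remaining rows (A: 5>4, B: 4>0); eliminate Opt3.
Alice's strategy A is strictly dominated by B (Opt1: 9>4, Opt2: 8>2) and is removed.
Bob's strategy Opt2 is strictly dominated by Opt1 (B: 5>4) and is removed.
Among the remaining strategies, none is strictly dominated by another pure strategy of the same player, so the elimination stops.
Surviving strategies — Alice: {B}; Bob: {Opt1}.

B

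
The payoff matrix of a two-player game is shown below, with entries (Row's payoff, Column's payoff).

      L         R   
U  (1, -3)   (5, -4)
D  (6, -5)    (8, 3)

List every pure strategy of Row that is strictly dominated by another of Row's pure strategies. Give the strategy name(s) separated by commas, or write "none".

U

D strictly dominates U — L: 6>1, R: 8>5.
D is not dominated — it holds its own against U at L (6>1).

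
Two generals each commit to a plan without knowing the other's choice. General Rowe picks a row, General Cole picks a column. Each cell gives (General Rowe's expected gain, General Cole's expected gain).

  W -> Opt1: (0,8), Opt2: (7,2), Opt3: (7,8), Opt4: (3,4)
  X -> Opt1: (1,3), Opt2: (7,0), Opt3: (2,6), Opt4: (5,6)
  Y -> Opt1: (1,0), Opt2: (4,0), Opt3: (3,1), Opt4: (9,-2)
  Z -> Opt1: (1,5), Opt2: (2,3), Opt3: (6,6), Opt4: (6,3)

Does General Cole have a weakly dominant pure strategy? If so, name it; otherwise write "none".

Opt3

Opt3 vs Opt1: W: 8=8, X: 6>3, Y: 1>0, Z: 6>5.
Opt3 vs Opt2: W: 8>2, X: 6>0, Y: 1>0, Z: 6>3.
Opt3 vs Opt4: W: 8>4, X: 6=6, Y: 1>-2, Z: 6>3.
Opt3 is at least as good as every other strategy against every opponent action, so it is weakly dominant.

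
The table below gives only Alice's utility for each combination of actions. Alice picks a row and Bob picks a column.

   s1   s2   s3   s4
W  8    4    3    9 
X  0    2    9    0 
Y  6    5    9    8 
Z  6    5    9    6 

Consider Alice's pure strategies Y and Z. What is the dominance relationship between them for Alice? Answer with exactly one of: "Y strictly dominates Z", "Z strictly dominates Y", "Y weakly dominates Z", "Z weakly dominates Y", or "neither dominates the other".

Y weakly dominates Z

Compare Y to Z across each opponent action: s1: 6=6, s2: 5=5, s3: 9=9, s4: 8>6.
Y is at least as good everywhere and strictly better somewhere (tied only at s1, s2, s3), so Y weakly but not strictly dominates Z.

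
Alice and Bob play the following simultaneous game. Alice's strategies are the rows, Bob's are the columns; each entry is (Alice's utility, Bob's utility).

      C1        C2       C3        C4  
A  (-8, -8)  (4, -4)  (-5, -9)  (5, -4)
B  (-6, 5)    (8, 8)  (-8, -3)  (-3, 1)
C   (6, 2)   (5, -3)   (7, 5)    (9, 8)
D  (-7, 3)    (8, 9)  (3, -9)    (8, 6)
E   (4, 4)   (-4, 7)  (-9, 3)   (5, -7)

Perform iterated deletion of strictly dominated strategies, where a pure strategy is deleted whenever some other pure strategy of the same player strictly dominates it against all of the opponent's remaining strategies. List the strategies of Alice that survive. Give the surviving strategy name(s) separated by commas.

B, C, D

Alice's strategy A is strictly dominated by C (C1: 6>-8, C2: 5>4, C3: 7>-5, C4: 9>5) and is removed.
For Alice, C strictly dominates E on the remaining columns (C1: 6>4, C2: 5>-4, C3: 7>-9, C4: 9>5); eliminate E.
Column C3 is eliminated: C4 beats it against every remaining row (B: 1>-3, C: 8>5, D: 6>-9).
Among the remaining strategies, none is strictly dominated by another pure strategy of the same player, so the elimination stops.
Surviving strategies — Alice: {B, C, D}; Bob: {C1, C2, C4}.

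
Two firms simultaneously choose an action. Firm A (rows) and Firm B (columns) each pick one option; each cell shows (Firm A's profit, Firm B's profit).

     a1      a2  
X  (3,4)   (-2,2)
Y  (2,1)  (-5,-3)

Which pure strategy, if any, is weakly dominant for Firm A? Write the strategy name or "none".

X

X vs Y: a1: 3>2, a2: -2>-5.
X is at least as good as every other strategy against every opponent action, so it is weakly dominant.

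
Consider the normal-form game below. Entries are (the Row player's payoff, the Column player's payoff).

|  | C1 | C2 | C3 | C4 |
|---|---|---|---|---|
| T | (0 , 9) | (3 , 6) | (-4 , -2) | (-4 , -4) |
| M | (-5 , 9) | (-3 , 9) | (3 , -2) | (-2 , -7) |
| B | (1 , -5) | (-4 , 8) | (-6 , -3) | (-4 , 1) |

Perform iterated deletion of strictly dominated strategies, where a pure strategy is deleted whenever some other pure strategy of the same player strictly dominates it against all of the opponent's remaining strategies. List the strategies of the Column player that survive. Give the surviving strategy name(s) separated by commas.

C1, C2

Column C3 is eliminated: C2 beats it against every remaining row (T: 6>-2, M: 9>-2, B: 8>-3).
Column C4 is eliminated: C2 beats it against every remaining row (T: 6>-4, M: 9>-7, B: 8>1).
Row M is eliminated: T beats it against every remaining column (C1: 0>-5, C2: 3>-3).
Among the remaining strategies, none is strictly dominated by another pure strategy of the same player, so the elimination stops.
Surviving strategies — the Row player: {T, B}; the Column player: {C1, C2}.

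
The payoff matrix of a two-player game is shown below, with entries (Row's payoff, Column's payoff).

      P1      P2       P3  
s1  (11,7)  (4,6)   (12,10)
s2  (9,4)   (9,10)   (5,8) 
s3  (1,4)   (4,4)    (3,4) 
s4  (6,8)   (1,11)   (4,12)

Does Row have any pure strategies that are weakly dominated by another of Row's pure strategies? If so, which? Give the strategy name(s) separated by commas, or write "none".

s1: no other strategy beats it everywhere (s2 at P1 (11>9); s3 at P1 (11>1); s4 at P1 (11>6)).
s2: no other strategy beats it everywhere (s1 at P2 (9>4); s3 at P1 (9>1); s4 at P1 (9>6)).
s3 is weakly dominated by s1 (P1: 11>1, P2: 4=4, P3: 12>3).
s4: dominated, since s1 does at least as well everywhere (P1: 11>6, P2: 4>1, P3: 12>4).

s3, s4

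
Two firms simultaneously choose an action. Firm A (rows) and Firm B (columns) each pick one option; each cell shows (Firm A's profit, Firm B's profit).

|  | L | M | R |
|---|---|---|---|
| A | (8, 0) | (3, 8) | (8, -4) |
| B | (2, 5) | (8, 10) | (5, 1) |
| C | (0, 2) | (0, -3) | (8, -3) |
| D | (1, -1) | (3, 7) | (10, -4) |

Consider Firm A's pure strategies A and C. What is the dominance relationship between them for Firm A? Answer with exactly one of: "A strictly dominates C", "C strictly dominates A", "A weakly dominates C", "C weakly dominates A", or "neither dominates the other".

Compare A to C across every action of Firm B: L: 8>0, M: 3>0, R: 8=8.
A is at least as good everywhere and strictly better somewhere (tied only at R), so A weakly but not strictly dominates C.

A weakly dominates C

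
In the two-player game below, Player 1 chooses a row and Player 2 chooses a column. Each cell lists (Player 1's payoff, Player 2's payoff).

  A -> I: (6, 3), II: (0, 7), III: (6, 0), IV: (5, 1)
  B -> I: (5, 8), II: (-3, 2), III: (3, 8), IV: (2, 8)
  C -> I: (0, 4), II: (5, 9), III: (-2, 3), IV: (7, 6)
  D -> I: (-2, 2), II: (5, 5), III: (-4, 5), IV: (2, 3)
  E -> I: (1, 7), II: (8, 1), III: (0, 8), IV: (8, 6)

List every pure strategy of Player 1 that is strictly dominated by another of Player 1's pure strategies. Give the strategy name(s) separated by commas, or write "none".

B, C, D

A is not dominated — it holds its own against B at I (6>5); C at I (6>0); D at I (6>-2); E at I (6>1).
A strictly dominates B — I: 6>5, II: 0>-3, III: 6>3, IV: 5>2.
C is strictly dominated by E (I: 1>0, II: 8>5, III: 0>-2, IV: 8>7).
D: dominated, since E does at least as well everywhere (I: 1>-2, II: 8>5, III: 0>-4, IV: 8>2).
Nothing dominates E: A at II (8>0); B at II (8>-3); C at I (1>0); D at I (1>-2).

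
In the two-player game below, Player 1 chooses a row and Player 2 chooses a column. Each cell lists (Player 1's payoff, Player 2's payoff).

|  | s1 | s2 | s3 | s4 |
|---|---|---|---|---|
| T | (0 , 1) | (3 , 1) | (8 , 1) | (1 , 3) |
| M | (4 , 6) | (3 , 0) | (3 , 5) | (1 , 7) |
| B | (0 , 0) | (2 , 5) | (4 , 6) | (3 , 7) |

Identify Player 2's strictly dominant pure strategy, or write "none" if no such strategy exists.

s4

s4 vs s1: T: 3>1, M: 7>6, B: 7>0.
s4 vs s2: T: 3>1, M: 7>0, B: 7>5.
s4 vs s3: T: 3>1, M: 7>5, B: 7>6.
s4 strictly beats every other strategy against every opponent action, so it is strictly dominant.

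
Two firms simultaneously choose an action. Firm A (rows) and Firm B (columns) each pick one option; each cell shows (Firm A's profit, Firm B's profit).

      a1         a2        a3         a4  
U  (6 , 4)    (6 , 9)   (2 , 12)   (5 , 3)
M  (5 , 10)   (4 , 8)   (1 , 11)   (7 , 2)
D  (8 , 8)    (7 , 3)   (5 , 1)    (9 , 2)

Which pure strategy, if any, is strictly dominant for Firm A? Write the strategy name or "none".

D

D vs U: a1: 8>6, a2: 7>6, a3: 5>2, a4: 9>5.
D vs M: a1: 8>5, a2: 7>4, a3: 5>1, a4: 9>7.
D strictly beats every other strategy against every opponent action, so it is strictly dominant.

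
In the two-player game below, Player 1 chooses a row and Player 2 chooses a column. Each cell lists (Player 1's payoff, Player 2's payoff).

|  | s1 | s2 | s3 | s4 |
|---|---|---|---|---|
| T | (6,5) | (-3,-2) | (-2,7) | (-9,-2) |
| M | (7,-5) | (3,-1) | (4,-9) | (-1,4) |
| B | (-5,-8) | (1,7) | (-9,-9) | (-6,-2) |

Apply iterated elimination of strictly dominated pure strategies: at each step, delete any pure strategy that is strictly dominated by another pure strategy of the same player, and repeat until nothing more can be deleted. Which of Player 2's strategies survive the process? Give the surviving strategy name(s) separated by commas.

Row T is eliminated: M beats it against every remaining column (s1: 7>6, s2: 3>-3, s3: 4>-2, s4: -1>-9).
Player 1's strategy B is strictly dominated by M (s1: 7>-5, s2: 3>1, s3: 4>-9, s4: -1>-6) and is removed.
Column s1 is eliminated: s2 beats it against every remaining row (M: -1>-5).
Column s2 is eliminated: s4 beats it against every remaining row (M: 4>-1).
Player 2's strategy s3 is strictly dominated by s4 (M: 4>-9) and is removed.
Among the remaining strategies, none is strictly dominated by another pure strategy of the same player, so the elimination stops.
Surviving strategies — Player 1: {M}; Player 2: {s4}.

s4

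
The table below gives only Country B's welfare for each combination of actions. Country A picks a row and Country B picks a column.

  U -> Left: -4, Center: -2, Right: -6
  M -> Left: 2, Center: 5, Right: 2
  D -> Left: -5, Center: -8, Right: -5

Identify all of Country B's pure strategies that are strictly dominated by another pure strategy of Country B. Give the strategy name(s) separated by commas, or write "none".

Left is not dominated — it holds its own against Center at D (-5>-8); Right at U (-4>-6).
Nothing dominates Center: Left at U (-2>-4); Right at U (-2>-6).
Nothing dominates Right: Left at M (2=2); Center at D (-5>-8).

none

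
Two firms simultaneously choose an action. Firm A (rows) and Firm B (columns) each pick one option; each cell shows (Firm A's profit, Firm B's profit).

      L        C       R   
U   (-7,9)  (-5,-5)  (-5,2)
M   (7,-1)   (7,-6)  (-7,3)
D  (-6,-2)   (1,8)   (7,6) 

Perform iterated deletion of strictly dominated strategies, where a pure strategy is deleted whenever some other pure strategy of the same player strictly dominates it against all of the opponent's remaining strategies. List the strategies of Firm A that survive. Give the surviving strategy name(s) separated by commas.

Firm A's strategy U is strictly dominated by D (L: -6>-7, C: 1>-5, R: 7>-5) and is removed.
For Firm B, R strictly dominates L on the remaining rows (M: 3>-1, D: 6>-2); eliminate L.
Among the remaining strategies, none is strictly dominated by another pure strategy of the same player, so the elimination stops.
Surviving strategies — Firm A: {M, D}; Firm B: {C, R}.

M, D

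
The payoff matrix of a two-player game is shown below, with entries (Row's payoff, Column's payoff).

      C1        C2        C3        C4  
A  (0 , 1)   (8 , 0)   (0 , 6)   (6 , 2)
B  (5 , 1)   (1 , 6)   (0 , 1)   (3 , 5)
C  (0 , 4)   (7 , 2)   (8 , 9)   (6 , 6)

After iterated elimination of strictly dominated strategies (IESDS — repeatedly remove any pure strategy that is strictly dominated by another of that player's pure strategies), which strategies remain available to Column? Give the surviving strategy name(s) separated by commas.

C3

For Column, C4 strictly dominates C1 on the remaining rows (A: 2>1, B: 5>1, C: 6>4); eliminate C1.
Row's strategy B is strictly dominated by C (C2: 7>1, C3: 8>0, C4: 6>3) and is removed.
For Column, C3 strictly dominates C2 on the remaining rows (A: 6>0, C: 9>2); eliminate C2.
Column's strategy C4 is strictly dominated by C3 (A: 6>2, C: 9>6) and is removed.
Row A is eliminated: C beats it against every remaining column (C3: 8>0).
Among the remaining strategies, none is strictly dominated by another pure strategy of the same player, so the elimination stops.
Surviving strategies — Row: {C}; Column: {C3}.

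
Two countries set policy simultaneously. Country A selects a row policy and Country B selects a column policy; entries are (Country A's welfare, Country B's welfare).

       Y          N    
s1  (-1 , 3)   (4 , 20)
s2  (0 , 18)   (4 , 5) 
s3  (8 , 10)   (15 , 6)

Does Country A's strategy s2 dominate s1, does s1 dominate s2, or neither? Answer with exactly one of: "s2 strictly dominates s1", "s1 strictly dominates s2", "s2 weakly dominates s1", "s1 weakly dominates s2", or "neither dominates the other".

Compare s2 to s1 across each choice by Country B: Y: 0>-1, N: 4=4.
s2 is at least as good everywhere and strictly better somewhere (tied only at N), so s2 weakly but not strictly dominates s1.

s2 weakly dominates s1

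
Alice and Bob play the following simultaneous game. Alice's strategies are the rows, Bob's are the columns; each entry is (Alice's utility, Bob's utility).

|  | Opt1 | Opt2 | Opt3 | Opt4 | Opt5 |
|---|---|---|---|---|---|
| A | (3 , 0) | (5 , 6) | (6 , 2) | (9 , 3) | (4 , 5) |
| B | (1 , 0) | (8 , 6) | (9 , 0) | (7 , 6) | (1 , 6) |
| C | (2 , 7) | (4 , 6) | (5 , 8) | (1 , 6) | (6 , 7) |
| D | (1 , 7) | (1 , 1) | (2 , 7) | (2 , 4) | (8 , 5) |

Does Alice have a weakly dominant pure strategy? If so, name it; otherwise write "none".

A fails to dominate B at Opt2 (5<8).
B fails to dominate A at Opt1 (1<3).
C fails to dominate A at Opt1 (2<3).
D fails to dominate A at Opt1 (1<3).
No single strategy dominates all the others.

none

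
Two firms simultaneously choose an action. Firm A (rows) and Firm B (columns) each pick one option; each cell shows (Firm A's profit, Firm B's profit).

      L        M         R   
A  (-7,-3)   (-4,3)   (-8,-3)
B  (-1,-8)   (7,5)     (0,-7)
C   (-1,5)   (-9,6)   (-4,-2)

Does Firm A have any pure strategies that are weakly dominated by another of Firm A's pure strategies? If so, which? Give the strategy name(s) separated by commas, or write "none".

A, C

A is weakly dominated by B (L: -1>-7, M: 7>-4, R: 0>-8).
Nothing dominates B: A at L (-1>-7); C at M (7>-9).
C: dominated, since B does at least as well everywhere (L: -1=-1, M: 7>-9, R: 0>-4).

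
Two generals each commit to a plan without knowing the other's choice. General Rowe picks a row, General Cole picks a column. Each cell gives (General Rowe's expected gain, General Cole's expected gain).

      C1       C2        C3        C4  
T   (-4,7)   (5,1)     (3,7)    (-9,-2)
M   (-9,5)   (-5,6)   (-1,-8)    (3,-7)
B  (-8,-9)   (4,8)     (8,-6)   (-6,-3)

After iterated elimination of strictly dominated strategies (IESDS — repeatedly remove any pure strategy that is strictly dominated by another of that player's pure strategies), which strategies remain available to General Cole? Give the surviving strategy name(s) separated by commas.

C1, C2, C3

For General Cole, C2 strictly dominates C4 on the remaining rows (T: 1>-2, M: 6>-7, B: 8>-3); eliminate C4.
General Rowe's strategy M is strictly dominated by T (C1: -4>-9, C2: 5>-5, C3: 3>-1) and is removed.
Among the remaining strategies, none is strictly dominated by another pure strategy of the same player, so the elimination stops.
Surviving strategies — General Rowe: {T, B}; General Cole: {C1, C2, C3}.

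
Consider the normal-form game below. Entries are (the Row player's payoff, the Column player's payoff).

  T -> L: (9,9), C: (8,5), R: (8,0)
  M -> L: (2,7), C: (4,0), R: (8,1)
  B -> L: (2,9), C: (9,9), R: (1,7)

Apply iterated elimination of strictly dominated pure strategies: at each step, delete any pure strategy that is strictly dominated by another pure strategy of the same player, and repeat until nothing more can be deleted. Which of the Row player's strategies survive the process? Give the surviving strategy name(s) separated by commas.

Column R is eliminated: L beats it against every remaining row (T: 9>0, M: 7>1, B: 9>7).
The Row player's strategy M is strictly dominated by T (L: 9>2, C: 8>4) and is removed.
Among the remaining strategies, none is strictly dominated by another pure strategy of the same player, so the elimination stops.
Surviving strategies — the Row player: {T, B}; the Column player: {L, C}.

T, B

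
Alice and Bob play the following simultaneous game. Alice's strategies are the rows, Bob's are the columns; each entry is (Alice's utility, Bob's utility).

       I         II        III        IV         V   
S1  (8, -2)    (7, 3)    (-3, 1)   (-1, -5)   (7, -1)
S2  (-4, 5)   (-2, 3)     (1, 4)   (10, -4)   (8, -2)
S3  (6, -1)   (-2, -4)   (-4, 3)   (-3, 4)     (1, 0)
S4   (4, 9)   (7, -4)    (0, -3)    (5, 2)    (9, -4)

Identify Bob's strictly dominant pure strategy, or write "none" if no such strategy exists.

I fails to dominate II at S1 (-2<3).
II fails to dominate I at S2 (3<5).
III fails to dominate I at S2 (4<5).
IV fails to dominate I at S1 (-5<-2).
V fails to dominate I at S2 (-2<5).
No single strategy dominates all the others.

none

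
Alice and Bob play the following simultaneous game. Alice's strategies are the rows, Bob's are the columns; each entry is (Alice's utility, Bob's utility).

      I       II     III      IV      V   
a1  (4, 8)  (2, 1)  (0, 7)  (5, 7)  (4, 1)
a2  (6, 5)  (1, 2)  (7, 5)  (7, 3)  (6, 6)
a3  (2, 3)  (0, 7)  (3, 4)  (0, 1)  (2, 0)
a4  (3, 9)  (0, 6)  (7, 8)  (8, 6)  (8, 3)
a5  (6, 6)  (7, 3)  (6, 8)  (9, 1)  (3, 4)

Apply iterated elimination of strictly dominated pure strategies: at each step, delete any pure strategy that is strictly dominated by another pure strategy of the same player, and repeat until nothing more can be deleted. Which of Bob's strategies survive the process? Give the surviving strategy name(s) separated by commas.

Row a3 is eliminated: a2 beats it against every remaining column (I: 6>2, II: 1>0, III: 7>3, IV: 7>0, V: 6>2).
Bob's strategy II is strictly dominated by I (a1: 8>1, a2: 5>2, a4: 9>6, a5: 6>3) and is removed.
Alice's strategy a1 is strictly dominated by a2 (I: 6>4, III: 7>0, IV: 7>5, V: 6>4) and is removed.
Bob's strategy IV is strictly dominated by I (a2: 5>3, a4: 9>6, a5: 6>1) and is removed.
Among the remaining strategies, none is strictly dominated by another pure strategy of the same player, so the elimination stops.
Surviving strategies — Alice: {a2, a4, a5}; Bob: {I, III, V}.

I, III, V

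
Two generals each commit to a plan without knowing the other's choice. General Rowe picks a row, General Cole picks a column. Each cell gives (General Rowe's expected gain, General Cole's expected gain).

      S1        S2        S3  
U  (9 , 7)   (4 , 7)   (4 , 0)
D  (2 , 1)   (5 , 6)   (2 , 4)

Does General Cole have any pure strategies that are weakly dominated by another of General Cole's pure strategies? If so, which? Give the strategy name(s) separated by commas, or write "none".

S1, S3

S2 weakly dominates S1 — U: 7=7, D: 6>1.
S2: no other strategy beats it everywhere (S1 at D (6>1); S3 at U (7>0)).
S3 is weakly dominated by S2 (U: 7>0, D: 6>4).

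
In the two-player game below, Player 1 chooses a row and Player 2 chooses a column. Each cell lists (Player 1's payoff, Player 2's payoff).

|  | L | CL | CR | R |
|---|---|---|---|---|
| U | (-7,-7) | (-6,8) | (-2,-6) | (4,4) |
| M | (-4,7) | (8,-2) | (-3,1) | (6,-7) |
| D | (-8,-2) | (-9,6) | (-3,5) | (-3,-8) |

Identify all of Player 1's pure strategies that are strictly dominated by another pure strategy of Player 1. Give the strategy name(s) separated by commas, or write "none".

Nothing dominates U: M at CR (-2>-3); D at L (-7>-8).
Nothing dominates M: U at L (-4>-7); D at L (-4>-8).
U strictly dominates D — L: -7>-8, CL: -6>-9, CR: -2>-3, R: 4>-3.

D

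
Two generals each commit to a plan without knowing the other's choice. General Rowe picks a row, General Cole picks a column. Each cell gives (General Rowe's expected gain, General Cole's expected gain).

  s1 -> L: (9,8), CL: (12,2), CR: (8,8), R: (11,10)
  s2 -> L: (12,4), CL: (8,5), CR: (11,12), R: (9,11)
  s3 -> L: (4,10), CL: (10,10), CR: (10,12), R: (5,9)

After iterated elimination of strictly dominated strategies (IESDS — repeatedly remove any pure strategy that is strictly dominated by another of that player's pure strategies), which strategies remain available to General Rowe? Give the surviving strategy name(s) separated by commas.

s1, s2

General Cole's strategy CL is strictly dominated by CR (s1: 8>2, s2: 12>5, s3: 12>10) and is removed.
For General Rowe, s2 strictly dominates s3 on the remaining columns (L: 12>4, CR: 11>10, R: 9>5); eliminate s3.
General Cole's strategy L is strictly dominated by R (s1: 10>8, s2: 11>4) and is removed.
Among the remaining strategies, none is strictly dominated by another pure strategy of the same player, so the elimination stops.
Surviving strategies — General Rowe: {s1, s2}; General Cole: {CR, R}.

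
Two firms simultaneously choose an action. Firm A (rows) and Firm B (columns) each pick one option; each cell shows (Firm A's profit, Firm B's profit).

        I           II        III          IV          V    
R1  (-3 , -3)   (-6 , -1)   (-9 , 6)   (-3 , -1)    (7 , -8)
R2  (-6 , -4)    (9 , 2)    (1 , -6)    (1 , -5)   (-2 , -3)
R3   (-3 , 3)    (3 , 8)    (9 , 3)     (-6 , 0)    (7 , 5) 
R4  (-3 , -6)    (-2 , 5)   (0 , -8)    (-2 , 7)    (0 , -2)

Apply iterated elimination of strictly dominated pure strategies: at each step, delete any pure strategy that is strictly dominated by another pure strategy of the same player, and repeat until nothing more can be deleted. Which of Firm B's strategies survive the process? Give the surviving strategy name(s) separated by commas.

II

Firm B's strategy I is strictly dominated by II (R1: -1>-3, R2: 2>-4, R3: 8>3, R4: 5>-6) and is removed.
Column V is eliminated: II beats it against every remaining row (R1: -1>-8, R2: 2>-3, R3: 8>5, R4: 5>-2).
Row R1 is eliminated: R2 beats it against every remaining column (II: 9>-6, III: 1>-9, IV: 1>-3).
Firm A's strategy R4 is strictly dominated by R2 (II: 9>-2, III: 1>0, IV: 1>-2) and is removed.
For Firm B, II strictly dominates III on the remaining rows (R2: 2>-6, R3: 8>3); eliminate III.
Row R3 is eliminated: R2 beats it against every remaining column (II: 9>3, IV: 1>-6).
Column IV is eliminated: II beats it against every remaining row (R2: 2>-5).
Among the remaining strategies, none is strictly dominated by another pure strategy of the same player, so the elimination stops.
Surviving strategies — Firm A: {R2}; Firm B: {II}.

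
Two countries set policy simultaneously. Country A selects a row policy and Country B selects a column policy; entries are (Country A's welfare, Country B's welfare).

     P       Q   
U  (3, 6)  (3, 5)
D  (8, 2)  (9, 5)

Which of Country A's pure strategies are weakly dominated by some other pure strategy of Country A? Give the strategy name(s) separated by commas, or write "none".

U: dominated, since D does at least as well everywhere (P: 8>3, Q: 9>3).
D: no other strategy beats it everywhere (U at P (8>3)).

U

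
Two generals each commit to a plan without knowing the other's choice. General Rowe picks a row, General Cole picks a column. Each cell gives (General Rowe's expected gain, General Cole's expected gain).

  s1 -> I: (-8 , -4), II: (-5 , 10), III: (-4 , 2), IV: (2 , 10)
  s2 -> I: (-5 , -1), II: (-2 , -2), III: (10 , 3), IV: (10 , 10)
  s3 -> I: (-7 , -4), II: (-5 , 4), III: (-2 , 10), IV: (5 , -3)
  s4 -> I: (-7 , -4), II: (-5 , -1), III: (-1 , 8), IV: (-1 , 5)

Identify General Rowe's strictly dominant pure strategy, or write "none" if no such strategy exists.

s2

s2 vs s1: I: -5>-8, II: -2>-5, III: 10>-4, IV: 10>2.
s2 vs s3: I: -5>-7, II: -2>-5, III: 10>-2, IV: 10>5.
s2 vs s4: I: -5>-7, II: -2>-5, III: 10>-1, IV: 10>-1.
s2 strictly beats every other strategy against every opponent action, so it is strictly dominant.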